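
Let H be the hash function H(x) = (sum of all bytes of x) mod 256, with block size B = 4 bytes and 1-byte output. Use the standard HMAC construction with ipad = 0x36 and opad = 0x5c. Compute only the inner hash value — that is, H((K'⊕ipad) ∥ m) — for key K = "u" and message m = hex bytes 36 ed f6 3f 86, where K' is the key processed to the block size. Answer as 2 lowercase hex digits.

Key "u" = 75 is 1 byte ≤ B = 4; zero-pad to 4 bytes: K' = 75 00 00 00.
K' ⊕ ipad = 43 36 36 36.
Inner input = 43 36 36 36 ∥ 36 ed f6 3f 86.
Inner hash: sum = 67+54+54+54+54+237+246+63+134 = 963; mod 256 = 195 → c3.

c3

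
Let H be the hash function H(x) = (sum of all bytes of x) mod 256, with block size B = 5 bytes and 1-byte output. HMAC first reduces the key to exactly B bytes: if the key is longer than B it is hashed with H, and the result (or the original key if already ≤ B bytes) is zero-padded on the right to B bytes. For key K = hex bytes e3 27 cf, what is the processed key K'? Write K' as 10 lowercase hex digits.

Key hex bytes e3 27 cf is 3 bytes ≤ B = 5; zero-pad to 5 bytes: K' = e3 27 cf 00 00.

e327cf0000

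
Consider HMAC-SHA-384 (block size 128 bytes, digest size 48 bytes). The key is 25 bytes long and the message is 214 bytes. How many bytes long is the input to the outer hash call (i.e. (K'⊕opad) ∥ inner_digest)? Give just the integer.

176

Key is 25 ≤ 128 bytes, zero-padded: |K'| = 128.
Outer input = (K'⊕opad) ∥ H(inner) → 128 + 48 = 176 bytes.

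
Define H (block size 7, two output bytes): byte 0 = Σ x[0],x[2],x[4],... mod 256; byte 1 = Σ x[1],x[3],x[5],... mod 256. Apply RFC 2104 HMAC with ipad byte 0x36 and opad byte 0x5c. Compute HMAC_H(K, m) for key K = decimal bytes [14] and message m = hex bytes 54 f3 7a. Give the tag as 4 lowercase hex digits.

Key decimal bytes [14] = 0e is 1 byte ≤ B = 7; zero-pad to 7 bytes: K' = 0e 00 00 00 00 00 00.
K' ⊕ ipad = 38 36 36 36 36 36 36.  K' ⊕ opad = 52 5c 5c 5c 5c 5c 5c.
Inner input = (K'⊕ipad) ∥ m = 38 36 36 36 36 36 36 ∥ 54 f3 7a.
Inner hash: even-index sum = 461 mod 256 = 205; odd-index sum = 368 mod 256 = 112 → cd 70.
Outer input = (K'⊕opad) ∥ inner = 52 5c 5c 5c 5c 5c 5c ∥ cd 70.
Outer hash (tag): even-index sum = 470 mod 256 = 214; odd-index sum = 481 mod 256 = 225 → d6 e1.

d6e1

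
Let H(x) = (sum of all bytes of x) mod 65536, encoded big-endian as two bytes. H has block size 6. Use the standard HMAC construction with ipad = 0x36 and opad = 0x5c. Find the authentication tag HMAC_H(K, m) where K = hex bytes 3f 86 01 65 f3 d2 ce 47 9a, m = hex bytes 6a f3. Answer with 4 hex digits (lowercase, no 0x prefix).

Key hex bytes 3f 86 01 65 f3 d2 ce 47 9a is 9 bytes > B = 6, so hash it first: H(key) = 04 9f, then zero-pad to 6 bytes: K' = 04 9f 00 00 00 00.
K' ⊕ ipad = 32 a9 36 36 36 36.  K' ⊕ opad = 58 c3 5c 5c 5c 5c.
Inner input = (K'⊕ipad) ∥ m = 32 a9 36 36 36 36 ∥ 6a f3.
Inner hash: sum = 50+169+54+54+54+54+106+243 = 784 → 03 10.
Outer input = (K'⊕opad) ∥ inner = 58 c3 5c 5c 5c 5c ∥ 03 10.
Outer hash (tag): sum = 88+195+92+92+92+92+3+16 = 670 → 02 9e.

029e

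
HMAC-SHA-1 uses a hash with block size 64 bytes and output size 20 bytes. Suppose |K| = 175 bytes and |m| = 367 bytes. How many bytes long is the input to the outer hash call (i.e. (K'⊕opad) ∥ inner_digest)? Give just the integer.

84

Key is 175 > 64 bytes, so it is hashed to 20 bytes then zero-padded to 64: |K'| = 64.
Outer input = (K'⊕opad) ∥ H(inner) → 64 + 20 = 84 bytes.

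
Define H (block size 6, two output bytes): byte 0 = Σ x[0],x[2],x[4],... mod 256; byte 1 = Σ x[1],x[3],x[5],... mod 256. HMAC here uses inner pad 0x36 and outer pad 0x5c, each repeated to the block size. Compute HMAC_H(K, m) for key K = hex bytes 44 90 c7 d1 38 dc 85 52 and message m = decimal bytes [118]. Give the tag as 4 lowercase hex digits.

Key hex bytes 44 90 c7 d1 38 dc 85 52 is 8 bytes > B = 6, so hash it first: H(key) = c8 8f, then zero-pad to 6 bytes: K' = c8 8f 00 00 00 00.
K' ⊕ ipad = fe b9 36 36 36 36.  K' ⊕ opad = 94 d3 5c 5c 5c 5c.
Inner input = (K'⊕ipad) ∥ m = fe b9 36 36 36 36 ∥ 76.
Inner hash: even-index sum = 480 mod 256 = 224; odd-index sum = 293 mod 256 = 37 → e0 25.
Outer input = (K'⊕opad) ∥ inner = 94 d3 5c 5c 5c 5c ∥ e0 25.
Outer hash (tag): even-index sum = 556 mod 256 = 44; odd-index sum = 432 mod 256 = 176 → 2c b0.

2cb0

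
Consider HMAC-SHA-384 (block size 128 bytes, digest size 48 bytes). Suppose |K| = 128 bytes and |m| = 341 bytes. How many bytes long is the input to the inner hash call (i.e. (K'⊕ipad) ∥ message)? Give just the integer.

469

Key is 128 ≤ 128 bytes, zero-padded: |K'| = 128.
Inner input = (K'⊕ipad) ∥ m → 128 + 341 = 469 bytes.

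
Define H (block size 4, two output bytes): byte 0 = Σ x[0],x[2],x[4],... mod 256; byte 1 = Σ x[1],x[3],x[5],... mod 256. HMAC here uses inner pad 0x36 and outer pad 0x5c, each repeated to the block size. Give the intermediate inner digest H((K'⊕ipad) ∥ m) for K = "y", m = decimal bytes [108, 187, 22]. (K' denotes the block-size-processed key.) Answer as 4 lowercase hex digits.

Key "y" = 79 is 1 byte ≤ B = 4; zero-pad to 4 bytes: K' = 79 00 00 00.
K' ⊕ ipad = 4f 36 36 36.
Inner input = 4f 36 36 36 ∥ 6c bb 16.
Inner hash: even-index sum = 263 mod 256 = 7; odd-index sum = 295 mod 256 = 39 → 07 27.

0727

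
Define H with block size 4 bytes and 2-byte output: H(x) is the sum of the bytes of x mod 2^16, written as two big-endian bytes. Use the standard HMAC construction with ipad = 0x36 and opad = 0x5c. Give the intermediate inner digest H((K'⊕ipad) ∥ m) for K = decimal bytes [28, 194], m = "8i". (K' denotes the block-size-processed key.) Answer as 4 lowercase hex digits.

022b

Key decimal bytes [28, 194] = 1c c2 is 2 bytes ≤ B = 4; zero-pad to 4 bytes: K' = 1c c2 00 00.
K' ⊕ ipad = 2a f4 36 36.
Inner input = 2a f4 36 36 ∥ 38 69.
Inner hash: sum = 42+244+54+54+56+105 = 555 → 02 2b.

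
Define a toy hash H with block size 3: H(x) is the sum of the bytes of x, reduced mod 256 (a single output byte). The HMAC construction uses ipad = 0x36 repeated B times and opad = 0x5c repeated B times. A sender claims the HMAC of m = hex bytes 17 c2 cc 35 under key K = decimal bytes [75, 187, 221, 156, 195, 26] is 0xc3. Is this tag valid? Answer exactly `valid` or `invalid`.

Key decimal bytes [75, 187, 221, 156, 195, 26] = 4b bb dd 9c c3 1a is 6 bytes > B = 3, so hash it first: H(key) = 5c, then zero-pad to 3 bytes: K' = 5c 00 00.
K' ⊕ ipad = 6a 36 36; K' ⊕ opad = 00 5c 5c.
Inner hash: sum = 106+54+54+23+194+204+53 = 688; mod 256 = 176 → b0.
Outer hash (recomputed tag): sum = 0+92+92+176 = 360; mod 256 = 104 → 68.
Recomputed tag = 68; claimed = c3 → mismatch.

invalid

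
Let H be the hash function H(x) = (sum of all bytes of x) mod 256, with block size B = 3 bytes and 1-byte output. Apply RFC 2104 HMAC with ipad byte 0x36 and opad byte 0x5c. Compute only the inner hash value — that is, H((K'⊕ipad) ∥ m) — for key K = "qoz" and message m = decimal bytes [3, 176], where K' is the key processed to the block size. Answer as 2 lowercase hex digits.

Key "qoz" = 71 6f 7a is exactly B = 3 bytes: K' = 71 6f 7a.
K' ⊕ ipad = 47 59 4c.
Inner input = 47 59 4c ∥ 03 b0.
Inner hash: sum = 71+89+76+3+176 = 415; mod 256 = 159 → 9f.

9f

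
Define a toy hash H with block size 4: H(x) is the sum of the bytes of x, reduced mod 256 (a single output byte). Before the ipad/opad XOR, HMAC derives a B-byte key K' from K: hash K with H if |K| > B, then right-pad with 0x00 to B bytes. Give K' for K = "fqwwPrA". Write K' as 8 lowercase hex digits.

|K| = 7 > B = 4, so first hash the key.
H(K): sum = 102+113+119+119+80+114+65 = 712; mod 256 = 200 → c8.
Zero-pad H(K) = c8 to 4 bytes: K' = c8 00 00 00.

c8000000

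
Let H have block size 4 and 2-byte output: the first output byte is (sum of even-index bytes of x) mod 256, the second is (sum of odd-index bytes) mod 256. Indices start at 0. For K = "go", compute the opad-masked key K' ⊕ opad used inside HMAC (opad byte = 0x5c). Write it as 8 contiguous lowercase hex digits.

3b335c5c

Key "go" = 67 6f is 2 bytes ≤ B = 4; zero-pad to 4 bytes: K' = 67 6f 00 00.
XOR each byte with 0x5c: 67⊕5c=3b, 6f⊕5c=33, 00⊕5c=5c, 00⊕5c=5c.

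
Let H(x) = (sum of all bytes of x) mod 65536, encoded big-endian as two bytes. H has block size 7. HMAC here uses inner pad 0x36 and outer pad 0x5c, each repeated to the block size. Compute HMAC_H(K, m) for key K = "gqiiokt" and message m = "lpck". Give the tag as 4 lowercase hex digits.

Key "gqiiokt" = 67 71 69 69 6f 6b 74 is exactly B = 7 bytes: K' = 67 71 69 69 6f 6b 74.
K' ⊕ ipad = 51 47 5f 5f 59 5d 42.  K' ⊕ opad = 3b 2d 35 35 33 37 28.
Inner input = (K'⊕ipad) ∥ m = 51 47 5f 5f 59 5d 42 ∥ 6c 70 63 6b.
Inner hash: sum = 81+71+95+95+89+93+66+108+112+99+107 = 1016 → 03 f8.
Outer input = (K'⊕opad) ∥ inner = 3b 2d 35 35 33 37 28 ∥ 03 f8.
Outer hash (tag): sum = 59+45+53+53+51+55+40+3+248 = 607 → 02 5f.

025f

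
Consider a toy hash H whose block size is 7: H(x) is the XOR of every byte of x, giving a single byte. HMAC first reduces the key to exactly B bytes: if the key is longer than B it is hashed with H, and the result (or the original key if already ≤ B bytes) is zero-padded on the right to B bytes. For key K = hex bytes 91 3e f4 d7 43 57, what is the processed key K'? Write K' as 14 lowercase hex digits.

Key hex bytes 91 3e f4 d7 43 57 is 6 bytes ≤ B = 7; zero-pad to 7 bytes: K' = 91 3e f4 d7 43 57 00.

913ef4d7435700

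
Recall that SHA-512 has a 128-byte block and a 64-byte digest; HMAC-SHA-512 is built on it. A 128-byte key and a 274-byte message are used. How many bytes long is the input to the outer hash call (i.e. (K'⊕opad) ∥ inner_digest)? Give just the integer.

Key is 128 ≤ 128 bytes, zero-padded: |K'| = 128.
Outer input = (K'⊕opad) ∥ H(inner) → 128 + 64 = 192 bytes.

192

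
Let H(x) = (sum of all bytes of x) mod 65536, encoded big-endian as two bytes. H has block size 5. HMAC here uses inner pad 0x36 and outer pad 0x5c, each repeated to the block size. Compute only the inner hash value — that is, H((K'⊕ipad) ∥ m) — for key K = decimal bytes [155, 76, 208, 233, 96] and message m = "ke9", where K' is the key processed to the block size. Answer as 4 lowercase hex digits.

044b

Key decimal bytes [155, 76, 208, 233, 96] = 9b 4c d0 e9 60 is exactly B = 5 bytes: K' = 9b 4c d0 e9 60.
K' ⊕ ipad = ad 7a e6 df 56.
Inner input = ad 7a e6 df 56 ∥ 6b 65 39.
Inner hash: sum = 173+122+230+223+86+107+101+57 = 1099 → 04 4b.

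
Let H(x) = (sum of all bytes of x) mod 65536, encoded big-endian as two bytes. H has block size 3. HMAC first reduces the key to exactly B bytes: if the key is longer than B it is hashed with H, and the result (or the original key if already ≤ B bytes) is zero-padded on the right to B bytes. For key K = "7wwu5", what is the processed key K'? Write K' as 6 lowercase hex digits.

|K| = 5 > B = 3, so first hash the key.
H(K): sum = 55+119+119+117+53 = 463 → 01 cf.
Zero-pad H(K) = 01 cf to 3 bytes: K' = 01 cf 00.

01cf00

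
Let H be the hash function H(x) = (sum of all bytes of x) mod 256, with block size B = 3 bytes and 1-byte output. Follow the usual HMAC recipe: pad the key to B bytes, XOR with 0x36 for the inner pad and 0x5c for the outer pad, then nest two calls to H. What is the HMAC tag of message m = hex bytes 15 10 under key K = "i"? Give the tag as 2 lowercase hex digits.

Key "i" = 69 is 1 byte ≤ B = 3; zero-pad to 3 bytes: K' = 69 00 00.
K' ⊕ ipad = 5f 36 36.  K' ⊕ opad = 35 5c 5c.
Inner input = (K'⊕ipad) ∥ m = 5f 36 36 ∥ 15 10.
Inner hash: sum = 95+54+54+21+16 = 240 → f0.
Outer input = (K'⊕opad) ∥ inner = 35 5c 5c ∥ f0.
Outer hash (tag): sum = 53+92+92+240 = 477; mod 256 = 221 → dd.

dd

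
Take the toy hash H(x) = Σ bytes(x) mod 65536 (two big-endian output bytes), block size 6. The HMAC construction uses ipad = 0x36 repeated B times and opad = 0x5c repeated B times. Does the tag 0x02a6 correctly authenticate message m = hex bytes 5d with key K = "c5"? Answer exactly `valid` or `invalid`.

Key "c5" = 63 35 is 2 bytes ≤ B = 6; zero-pad to 6 bytes: K' = 63 35 00 00 00 00.
K' ⊕ ipad = 55 03 36 36 36 36; K' ⊕ opad = 3f 69 5c 5c 5c 5c.
Inner hash: sum = 85+3+54+54+54+54+93 = 397 → 01 8d.
Outer hash (recomputed tag): sum = 63+105+92+92+92+92+1+141 = 678 → 02 a6.
Recomputed tag = 02a6; claimed = 02a6 → match.

valid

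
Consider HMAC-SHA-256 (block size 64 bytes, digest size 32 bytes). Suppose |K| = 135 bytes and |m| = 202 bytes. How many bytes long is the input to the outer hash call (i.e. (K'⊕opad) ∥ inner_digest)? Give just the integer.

96

Key is 135 > 64 bytes, so it is hashed to 32 bytes then zero-padded to 64: |K'| = 64.
Outer input = (K'⊕opad) ∥ H(inner) → 64 + 32 = 96 bytes.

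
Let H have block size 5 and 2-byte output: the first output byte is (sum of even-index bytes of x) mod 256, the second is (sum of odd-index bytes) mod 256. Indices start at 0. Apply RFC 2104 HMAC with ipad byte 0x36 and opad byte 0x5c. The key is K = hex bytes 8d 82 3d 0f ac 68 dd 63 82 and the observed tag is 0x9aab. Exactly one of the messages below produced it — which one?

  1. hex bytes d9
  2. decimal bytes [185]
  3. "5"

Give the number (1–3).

2

Key hex bytes 8d 82 3d 0f ac 68 dd 63 82 is 9 bytes > B = 5, so hash it first: H(key) = d5 5c, then zero-pad to 5 bytes: K' = d5 5c 00 00 00.
K' ⊕ ipad = e3 6a 36 36 36; K' ⊕ opad = 89 00 5c 5c 5c.
m1: inner = H(e3 6a 36 36 36 d9) = 4f 79; tag = H(89 00 5c 5c 5c 4f 79) = baab
m2: inner = H(e3 6a 36 36 36 b9) = 4f 59; tag = H(89 00 5c 5c 5c 4f 59) = 9aab ← matches
m3: inner = H(e3 6a 36 36 36 35) = 4f d5; tag = H(89 00 5c 5c 5c 4f d5) = 16ab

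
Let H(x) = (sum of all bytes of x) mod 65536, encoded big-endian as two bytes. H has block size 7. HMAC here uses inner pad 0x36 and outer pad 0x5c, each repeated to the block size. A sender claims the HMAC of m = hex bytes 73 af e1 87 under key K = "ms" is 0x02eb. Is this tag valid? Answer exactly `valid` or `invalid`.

Key "ms" = 6d 73 is 2 bytes ≤ B = 7; zero-pad to 7 bytes: K' = 6d 73 00 00 00 00 00.
K' ⊕ ipad = 5b 45 36 36 36 36 36; K' ⊕ opad = 31 2f 5c 5c 5c 5c 5c.
Inner hash: sum = 91+69+54+54+54+54+54+115+175+225+135 = 1080 → 04 38.
Outer hash (recomputed tag): sum = 49+47+92+92+92+92+92+4+56 = 616 → 02 68.
Recomputed tag = 0268; claimed = 02eb → mismatch.

invalid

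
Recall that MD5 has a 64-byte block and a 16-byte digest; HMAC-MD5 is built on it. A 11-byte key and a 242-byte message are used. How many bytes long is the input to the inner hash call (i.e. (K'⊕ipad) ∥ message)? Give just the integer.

Key is 11 ≤ 64 bytes, zero-padded: |K'| = 64.
Inner input = (K'⊕ipad) ∥ m → 64 + 242 = 306 bytes.

306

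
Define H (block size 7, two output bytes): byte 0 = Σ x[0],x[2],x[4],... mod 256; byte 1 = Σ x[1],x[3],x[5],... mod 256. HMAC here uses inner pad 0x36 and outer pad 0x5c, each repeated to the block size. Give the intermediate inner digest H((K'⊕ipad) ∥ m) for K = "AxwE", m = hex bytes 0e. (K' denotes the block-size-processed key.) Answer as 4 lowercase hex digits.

2405

Key "AxwE" = 41 78 77 45 is 4 bytes ≤ B = 7; zero-pad to 7 bytes: K' = 41 78 77 45 00 00 00.
K' ⊕ ipad = 77 4e 41 73 36 36 36.
Inner input = 77 4e 41 73 36 36 36 ∥ 0e.
Inner hash: even-index sum = 292 mod 256 = 36; odd-index sum = 261 mod 256 = 5 → 24 05.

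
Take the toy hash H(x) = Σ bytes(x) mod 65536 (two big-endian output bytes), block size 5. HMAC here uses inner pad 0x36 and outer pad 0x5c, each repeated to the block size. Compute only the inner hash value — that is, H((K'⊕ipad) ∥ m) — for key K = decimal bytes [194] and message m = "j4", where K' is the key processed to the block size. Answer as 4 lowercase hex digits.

026a

Key decimal bytes [194] = c2 is 1 byte ≤ B = 5; zero-pad to 5 bytes: K' = c2 00 00 00 00.
K' ⊕ ipad = f4 36 36 36 36.
Inner input = f4 36 36 36 36 ∥ 6a 34.
Inner hash: sum = 244+54+54+54+54+106+52 = 618 → 02 6a.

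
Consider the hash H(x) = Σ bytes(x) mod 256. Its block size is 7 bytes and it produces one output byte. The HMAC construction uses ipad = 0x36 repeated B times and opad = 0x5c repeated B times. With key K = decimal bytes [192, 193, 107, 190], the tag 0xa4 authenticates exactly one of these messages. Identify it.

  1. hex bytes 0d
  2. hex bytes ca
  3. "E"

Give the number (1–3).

Key decimal bytes [192, 193, 107, 190] = c0 c1 6b be is 4 bytes ≤ B = 7; zero-pad to 7 bytes: K' = c0 c1 6b be 00 00 00.
K' ⊕ ipad = f6 f7 5d 88 36 36 36; K' ⊕ opad = 9c 9d 37 e2 5c 5c 5c.
m1: inner = H(f6 f7 5d 88 36 36 36 0d) = 81; tag = H(9c 9d 37 e2 5c 5c 5c 81) = e7
m2: inner = H(f6 f7 5d 88 36 36 36 ca) = 3e; tag = H(9c 9d 37 e2 5c 5c 5c 3e) = a4 ← matches
m3: inner = H(f6 f7 5d 88 36 36 36 45) = b9; tag = H(9c 9d 37 e2 5c 5c 5c b9) = 1f

2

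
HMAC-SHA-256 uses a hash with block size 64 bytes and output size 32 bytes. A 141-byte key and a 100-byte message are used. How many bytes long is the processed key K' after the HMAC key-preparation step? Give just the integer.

64

Key is 141 > 64 bytes, so it is hashed to 32 bytes then zero-padded to 64: |K'| = 64.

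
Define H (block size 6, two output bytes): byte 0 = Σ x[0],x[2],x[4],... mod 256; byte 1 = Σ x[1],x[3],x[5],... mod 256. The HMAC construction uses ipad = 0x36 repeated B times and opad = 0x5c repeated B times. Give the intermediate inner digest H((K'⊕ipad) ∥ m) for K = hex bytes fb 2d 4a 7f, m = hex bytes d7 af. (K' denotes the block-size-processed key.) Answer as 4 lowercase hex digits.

Key hex bytes fb 2d 4a 7f is 4 bytes ≤ B = 6; zero-pad to 6 bytes: K' = fb 2d 4a 7f 00 00.
K' ⊕ ipad = cd 1b 7c 49 36 36.
Inner input = cd 1b 7c 49 36 36 ∥ d7 af.
Inner hash: even-index sum = 598 mod 256 = 86; odd-index sum = 329 mod 256 = 73 → 56 49.

5649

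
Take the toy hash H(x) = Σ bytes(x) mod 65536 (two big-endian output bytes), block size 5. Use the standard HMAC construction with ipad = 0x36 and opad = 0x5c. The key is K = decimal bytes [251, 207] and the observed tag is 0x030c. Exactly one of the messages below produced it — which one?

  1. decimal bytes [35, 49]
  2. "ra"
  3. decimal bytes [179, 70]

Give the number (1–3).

Key decimal bytes [251, 207] = fb cf is 2 bytes ≤ B = 5; zero-pad to 5 bytes: K' = fb cf 00 00 00.
K' ⊕ ipad = cd f9 36 36 36; K' ⊕ opad = a7 93 5c 5c 5c.
m1: inner = H(cd f9 36 36 36 23 31) = 02 bc; tag = H(a7 93 5c 5c 5c 02 bc) = 030c ← matches
m2: inner = H(cd f9 36 36 36 72 61) = 03 3b; tag = H(a7 93 5c 5c 5c 03 3b) = 028c
m3: inner = H(cd f9 36 36 36 b3 46) = 03 61; tag = H(a7 93 5c 5c 5c 03 61) = 02b2

1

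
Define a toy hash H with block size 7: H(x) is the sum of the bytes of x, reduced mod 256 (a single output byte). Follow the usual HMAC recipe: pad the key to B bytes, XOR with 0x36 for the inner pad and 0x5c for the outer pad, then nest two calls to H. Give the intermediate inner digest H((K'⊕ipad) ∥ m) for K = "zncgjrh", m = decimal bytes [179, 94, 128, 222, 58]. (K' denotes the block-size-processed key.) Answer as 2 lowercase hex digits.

f1

Key "zncgjrh" = 7a 6e 63 67 6a 72 68 is exactly B = 7 bytes: K' = 7a 6e 63 67 6a 72 68.
K' ⊕ ipad = 4c 58 55 51 5c 44 5e.
Inner input = 4c 58 55 51 5c 44 5e ∥ b3 5e 80 de 3a.
Inner hash: sum = 76+88+85+81+92+68+94+179+94+128+222+58 = 1265; mod 256 = 241 → f1.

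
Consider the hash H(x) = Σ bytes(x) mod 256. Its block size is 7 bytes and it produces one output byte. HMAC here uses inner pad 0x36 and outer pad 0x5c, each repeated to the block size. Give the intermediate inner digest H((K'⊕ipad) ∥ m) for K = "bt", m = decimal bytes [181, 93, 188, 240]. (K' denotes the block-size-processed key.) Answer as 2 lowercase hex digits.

Key "bt" = 62 74 is 2 bytes ≤ B = 7; zero-pad to 7 bytes: K' = 62 74 00 00 00 00 00.
K' ⊕ ipad = 54 42 36 36 36 36 36.
Inner input = 54 42 36 36 36 36 36 ∥ b5 5d bc f0.
Inner hash: sum = 84+66+54+54+54+54+54+181+93+188+240 = 1122; mod 256 = 98 → 62.

62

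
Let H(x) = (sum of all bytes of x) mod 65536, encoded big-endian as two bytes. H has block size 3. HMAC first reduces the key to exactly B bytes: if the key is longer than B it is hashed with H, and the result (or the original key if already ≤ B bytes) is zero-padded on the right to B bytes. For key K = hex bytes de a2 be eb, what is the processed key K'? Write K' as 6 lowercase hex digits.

|K| = 4 > B = 3, so first hash the key.
H(K): sum = 222+162+190+235 = 809 → 03 29.
Zero-pad H(K) = 03 29 to 3 bytes: K' = 03 29 00.

032900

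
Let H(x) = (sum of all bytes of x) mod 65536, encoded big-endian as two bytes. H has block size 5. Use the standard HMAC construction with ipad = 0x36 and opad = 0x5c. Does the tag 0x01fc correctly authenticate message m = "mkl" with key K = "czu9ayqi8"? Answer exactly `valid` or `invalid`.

valid

Key "czu9ayqi8" = 63 7a 75 39 61 79 71 69 38 is 9 bytes > B = 5, so hash it first: H(key) = 03 77, then zero-pad to 5 bytes: K' = 03 77 00 00 00.
K' ⊕ ipad = 35 41 36 36 36; K' ⊕ opad = 5f 2b 5c 5c 5c.
Inner hash: sum = 53+65+54+54+54+109+107+108 = 604 → 02 5c.
Outer hash (recomputed tag): sum = 95+43+92+92+92+2+92 = 508 → 01 fc.
Recomputed tag = 01fc; claimed = 01fc → match.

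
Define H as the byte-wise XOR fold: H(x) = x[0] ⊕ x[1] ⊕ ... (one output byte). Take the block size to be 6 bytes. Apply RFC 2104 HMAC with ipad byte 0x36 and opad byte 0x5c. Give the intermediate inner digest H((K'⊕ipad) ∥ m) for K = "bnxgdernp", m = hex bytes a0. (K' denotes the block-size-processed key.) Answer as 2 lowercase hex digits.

Key "bnxgdernp" = 62 6e 78 67 64 65 72 6e 70 is 9 bytes > B = 6, so hash it first: H(key) = 7e, then zero-pad to 6 bytes: K' = 7e 00 00 00 00 00.
K' ⊕ ipad = 48 36 36 36 36 36.
Inner input = 48 36 36 36 36 36 ∥ a0.
Inner hash: XOR 48⊕36⊕36⊕36⊕36⊕36⊕a0 = de.

de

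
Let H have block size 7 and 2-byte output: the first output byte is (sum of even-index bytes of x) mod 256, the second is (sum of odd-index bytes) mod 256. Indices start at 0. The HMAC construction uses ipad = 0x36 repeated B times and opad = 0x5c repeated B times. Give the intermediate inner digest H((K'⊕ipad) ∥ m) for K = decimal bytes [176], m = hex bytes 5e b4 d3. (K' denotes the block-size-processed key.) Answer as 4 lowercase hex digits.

dcd3

Key decimal bytes [176] = b0 is 1 byte ≤ B = 7; zero-pad to 7 bytes: K' = b0 00 00 00 00 00 00.
K' ⊕ ipad = 86 36 36 36 36 36 36.
Inner input = 86 36 36 36 36 36 36 ∥ 5e b4 d3.
Inner hash: even-index sum = 476 mod 256 = 220; odd-index sum = 467 mod 256 = 211 → dc d3.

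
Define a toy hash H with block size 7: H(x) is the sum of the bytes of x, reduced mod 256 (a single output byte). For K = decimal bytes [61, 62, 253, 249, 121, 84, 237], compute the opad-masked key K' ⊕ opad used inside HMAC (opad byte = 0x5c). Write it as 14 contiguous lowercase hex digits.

Key decimal bytes [61, 62, 253, 249, 121, 84, 237] = 3d 3e fd f9 79 54 ed is exactly B = 7 bytes: K' = 3d 3e fd f9 79 54 ed.
XOR each byte with 0x5c: 3d⊕5c=61, 3e⊕5c=62, fd⊕5c=a1, f9⊕5c=a5, 79⊕5c=25, 54⊕5c=08, ed⊕5c=b1.

6162a1a52508b1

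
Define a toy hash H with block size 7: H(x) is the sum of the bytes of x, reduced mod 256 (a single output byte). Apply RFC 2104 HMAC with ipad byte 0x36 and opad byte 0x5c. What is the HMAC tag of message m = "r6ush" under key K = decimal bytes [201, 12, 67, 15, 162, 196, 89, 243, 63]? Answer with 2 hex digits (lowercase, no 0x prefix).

d6

Key decimal bytes [201, 12, 67, 15, 162, 196, 89, 243, 63] = c9 0c 43 0f a2 c4 59 f3 3f is 9 bytes > B = 7, so hash it first: H(key) = 18, then zero-pad to 7 bytes: K' = 18 00 00 00 00 00 00.
K' ⊕ ipad = 2e 36 36 36 36 36 36.  K' ⊕ opad = 44 5c 5c 5c 5c 5c 5c.
Inner input = (K'⊕ipad) ∥ m = 2e 36 36 36 36 36 36 ∥ 72 36 75 73 68.
Inner hash: sum = 46+54+54+54+54+54+54+114+54+117+115+104 = 874; mod 256 = 106 → 6a.
Outer input = (K'⊕opad) ∥ inner = 44 5c 5c 5c 5c 5c 5c ∥ 6a.
Outer hash (tag): sum = 68+92+92+92+92+92+92+106 = 726; mod 256 = 214 → d6.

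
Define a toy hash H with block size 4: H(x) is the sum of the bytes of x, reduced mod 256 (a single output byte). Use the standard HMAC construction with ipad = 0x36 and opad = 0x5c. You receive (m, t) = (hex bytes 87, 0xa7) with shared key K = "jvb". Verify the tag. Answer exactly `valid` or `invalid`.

Key "jvb" = 6a 76 62 is 3 bytes ≤ B = 4; zero-pad to 4 bytes: K' = 6a 76 62 00.
K' ⊕ ipad = 5c 40 54 36; K' ⊕ opad = 36 2a 3e 5c.
Inner hash: sum = 92+64+84+54+135 = 429; mod 256 = 173 → ad.
Outer hash (recomputed tag): sum = 54+42+62+92+173 = 423; mod 256 = 167 → a7.
Recomputed tag = a7; claimed = a7 → match.

valid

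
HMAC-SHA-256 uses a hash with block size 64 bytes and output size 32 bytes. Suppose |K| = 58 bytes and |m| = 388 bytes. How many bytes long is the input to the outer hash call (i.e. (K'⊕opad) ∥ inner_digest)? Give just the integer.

96

Key is 58 ≤ 64 bytes, zero-padded: |K'| = 64.
Outer input = (K'⊕opad) ∥ H(inner) → 64 + 32 = 96 bytes.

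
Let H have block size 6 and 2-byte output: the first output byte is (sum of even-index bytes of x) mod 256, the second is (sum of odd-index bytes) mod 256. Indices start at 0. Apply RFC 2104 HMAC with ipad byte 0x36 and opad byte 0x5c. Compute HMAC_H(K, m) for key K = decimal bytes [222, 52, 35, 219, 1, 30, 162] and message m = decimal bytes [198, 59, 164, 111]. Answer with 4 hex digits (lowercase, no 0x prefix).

Key decimal bytes [222, 52, 35, 219, 1, 30, 162] = de 34 23 db 01 1e a2 is 7 bytes > B = 6, so hash it first: H(key) = a4 2d, then zero-pad to 6 bytes: K' = a4 2d 00 00 00 00.
K' ⊕ ipad = 92 1b 36 36 36 36.  K' ⊕ opad = f8 71 5c 5c 5c 5c.
Inner input = (K'⊕ipad) ∥ m = 92 1b 36 36 36 36 ∥ c6 3b a4 6f.
Inner hash: even-index sum = 616 mod 256 = 104; odd-index sum = 305 mod 256 = 49 → 68 31.
Outer input = (K'⊕opad) ∥ inner = f8 71 5c 5c 5c 5c ∥ 68 31.
Outer hash (tag): even-index sum = 536 mod 256 = 24; odd-index sum = 346 mod 256 = 90 → 18 5a.

185a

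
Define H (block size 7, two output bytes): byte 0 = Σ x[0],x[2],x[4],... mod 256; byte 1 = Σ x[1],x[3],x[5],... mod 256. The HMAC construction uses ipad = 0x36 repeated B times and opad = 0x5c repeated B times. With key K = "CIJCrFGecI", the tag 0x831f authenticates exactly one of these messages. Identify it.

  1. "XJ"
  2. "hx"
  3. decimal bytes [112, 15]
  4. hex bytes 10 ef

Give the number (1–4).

Key "CIJCrFGecI" = 43 49 4a 43 72 46 47 65 63 49 is 10 bytes > B = 7, so hash it first: H(key) = a9 80, then zero-pad to 7 bytes: K' = a9 80 00 00 00 00 00.
K' ⊕ ipad = 9f b6 36 36 36 36 36; K' ⊕ opad = f5 dc 5c 5c 5c 5c 5c.
m1: inner = H(9f b6 36 36 36 36 36 58 4a) = 8b 7a; tag = H(f5 dc 5c 5c 5c 5c 5c 8b 7a) = 831f ← matches
m2: inner = H(9f b6 36 36 36 36 36 68 78) = b9 8a; tag = H(f5 dc 5c 5c 5c 5c 5c b9 8a) = 934d
m3: inner = H(9f b6 36 36 36 36 36 70 0f) = 50 92; tag = H(f5 dc 5c 5c 5c 5c 5c 50 92) = 9be4
m4: inner = H(9f b6 36 36 36 36 36 10 ef) = 30 32; tag = H(f5 dc 5c 5c 5c 5c 5c 30 32) = 3bc4

1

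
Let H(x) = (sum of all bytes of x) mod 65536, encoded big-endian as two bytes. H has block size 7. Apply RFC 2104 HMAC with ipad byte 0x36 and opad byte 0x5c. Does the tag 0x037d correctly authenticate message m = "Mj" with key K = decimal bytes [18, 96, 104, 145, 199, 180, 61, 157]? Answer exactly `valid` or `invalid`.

invalid

Key decimal bytes [18, 96, 104, 145, 199, 180, 61, 157] = 12 60 68 91 c7 b4 3d 9d is 8 bytes > B = 7, so hash it first: H(key) = 03 c0, then zero-pad to 7 bytes: K' = 03 c0 00 00 00 00 00.
K' ⊕ ipad = 35 f6 36 36 36 36 36; K' ⊕ opad = 5f 9c 5c 5c 5c 5c 5c.
Inner hash: sum = 53+246+54+54+54+54+54+77+106 = 752 → 02 f0.
Outer hash (recomputed tag): sum = 95+156+92+92+92+92+92+2+240 = 953 → 03 b9.
Recomputed tag = 03b9; claimed = 037d → mismatch.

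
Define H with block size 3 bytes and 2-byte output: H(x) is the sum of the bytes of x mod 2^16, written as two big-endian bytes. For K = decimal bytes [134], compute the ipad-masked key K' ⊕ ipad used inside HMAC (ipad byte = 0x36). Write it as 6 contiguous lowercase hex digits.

b03636

Key decimal bytes [134] = 86 is 1 byte ≤ B = 3; zero-pad to 3 bytes: K' = 86 00 00.
XOR each byte with 0x36: 86⊕36=b0, 00⊕36=36, 00⊕36=36.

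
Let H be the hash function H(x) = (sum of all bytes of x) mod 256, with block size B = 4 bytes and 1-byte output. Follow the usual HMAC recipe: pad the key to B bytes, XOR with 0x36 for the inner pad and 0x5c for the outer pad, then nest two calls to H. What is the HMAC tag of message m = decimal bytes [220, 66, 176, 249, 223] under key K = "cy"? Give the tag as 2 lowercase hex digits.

d2

Key "cy" = 63 79 is 2 bytes ≤ B = 4; zero-pad to 4 bytes: K' = 63 79 00 00.
K' ⊕ ipad = 55 4f 36 36.  K' ⊕ opad = 3f 25 5c 5c.
Inner input = (K'⊕ipad) ∥ m = 55 4f 36 36 ∥ dc 42 b0 f9 df.
Inner hash: sum = 85+79+54+54+220+66+176+249+223 = 1206; mod 256 = 182 → b6.
Outer input = (K'⊕opad) ∥ inner = 3f 25 5c 5c ∥ b6.
Outer hash (tag): sum = 63+37+92+92+182 = 466; mod 256 = 210 → d2.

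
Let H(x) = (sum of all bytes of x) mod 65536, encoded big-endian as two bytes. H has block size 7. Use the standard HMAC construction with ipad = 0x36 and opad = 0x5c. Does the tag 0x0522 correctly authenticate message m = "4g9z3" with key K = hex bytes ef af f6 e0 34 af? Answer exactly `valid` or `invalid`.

Key hex bytes ef af f6 e0 34 af is 6 bytes ≤ B = 7; zero-pad to 7 bytes: K' = ef af f6 e0 34 af 00.
K' ⊕ ipad = d9 99 c0 d6 02 99 36; K' ⊕ opad = b3 f3 aa bc 68 f3 5c.
Inner hash: sum = 217+153+192+214+2+153+54+52+103+57+122+51 = 1370 → 05 5a.
Outer hash (recomputed tag): sum = 179+243+170+188+104+243+92+5+90 = 1314 → 05 22.
Recomputed tag = 0522; claimed = 0522 → match.

valid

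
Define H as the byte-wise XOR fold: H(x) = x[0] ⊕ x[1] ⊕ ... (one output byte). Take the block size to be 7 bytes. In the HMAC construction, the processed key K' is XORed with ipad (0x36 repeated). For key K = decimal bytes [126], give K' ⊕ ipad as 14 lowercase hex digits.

Key decimal bytes [126] = 7e is 1 byte ≤ B = 7; zero-pad to 7 bytes: K' = 7e 00 00 00 00 00 00.
XOR each byte with 0x36: 7e⊕36=48, 00⊕36=36, 00⊕36=36, 00⊕36=36, 00⊕36=36, 00⊕36=36, 00⊕36=36.

48363636363636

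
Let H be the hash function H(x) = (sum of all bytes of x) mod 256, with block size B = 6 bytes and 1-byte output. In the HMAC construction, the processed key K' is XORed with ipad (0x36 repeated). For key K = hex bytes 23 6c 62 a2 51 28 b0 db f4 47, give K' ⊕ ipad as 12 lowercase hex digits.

Key hex bytes 23 6c 62 a2 51 28 b0 db f4 47 is 10 bytes > B = 6, so hash it first: H(key) = d2, then zero-pad to 6 bytes: K' = d2 00 00 00 00 00.
XOR each byte with 0x36: d2⊕36=e4, 00⊕36=36, 00⊕36=36, 00⊕36=36, 00⊕36=36, 00⊕36=36.

e43636363636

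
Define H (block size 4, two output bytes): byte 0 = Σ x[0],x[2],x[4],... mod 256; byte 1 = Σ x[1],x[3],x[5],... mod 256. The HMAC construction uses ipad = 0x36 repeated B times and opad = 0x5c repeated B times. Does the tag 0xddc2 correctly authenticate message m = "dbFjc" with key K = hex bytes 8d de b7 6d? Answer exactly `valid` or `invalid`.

Key hex bytes 8d de b7 6d is exactly B = 4 bytes: K' = 8d de b7 6d.
K' ⊕ ipad = bb e8 81 5b; K' ⊕ opad = d1 82 eb 31.
Inner hash: even-index sum = 585 mod 256 = 73; odd-index sum = 527 mod 256 = 15 → 49 0f.
Outer hash (recomputed tag): even-index sum = 517 mod 256 = 5; odd-index sum = 194 mod 256 = 194 → 05 c2.
Recomputed tag = 05c2; claimed = ddc2 → mismatch.

invalid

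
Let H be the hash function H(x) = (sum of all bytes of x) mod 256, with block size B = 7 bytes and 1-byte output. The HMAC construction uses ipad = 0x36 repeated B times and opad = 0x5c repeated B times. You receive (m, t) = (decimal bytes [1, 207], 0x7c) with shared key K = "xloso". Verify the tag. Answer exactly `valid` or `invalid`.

Key "xloso" = 78 6c 6f 73 6f is 5 bytes ≤ B = 7; zero-pad to 7 bytes: K' = 78 6c 6f 73 6f 00 00.
K' ⊕ ipad = 4e 5a 59 45 59 36 36; K' ⊕ opad = 24 30 33 2f 33 5c 5c.
Inner hash: sum = 78+90+89+69+89+54+54+1+207 = 731; mod 256 = 219 → db.
Outer hash (recomputed tag): sum = 36+48+51+47+51+92+92+219 = 636; mod 256 = 124 → 7c.
Recomputed tag = 7c; claimed = 7c → match.

valid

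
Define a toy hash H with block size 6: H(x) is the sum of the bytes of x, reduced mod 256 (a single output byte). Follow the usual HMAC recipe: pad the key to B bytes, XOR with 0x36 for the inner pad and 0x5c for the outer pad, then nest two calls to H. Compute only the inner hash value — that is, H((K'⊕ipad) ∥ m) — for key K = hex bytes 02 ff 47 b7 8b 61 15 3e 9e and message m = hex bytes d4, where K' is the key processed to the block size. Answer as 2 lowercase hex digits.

cc

Key hex bytes 02 ff 47 b7 8b 61 15 3e 9e is 9 bytes > B = 6, so hash it first: H(key) = dc, then zero-pad to 6 bytes: K' = dc 00 00 00 00 00.
K' ⊕ ipad = ea 36 36 36 36 36.
Inner input = ea 36 36 36 36 36 ∥ d4.
Inner hash: sum = 234+54+54+54+54+54+212 = 716; mod 256 = 204 → cc.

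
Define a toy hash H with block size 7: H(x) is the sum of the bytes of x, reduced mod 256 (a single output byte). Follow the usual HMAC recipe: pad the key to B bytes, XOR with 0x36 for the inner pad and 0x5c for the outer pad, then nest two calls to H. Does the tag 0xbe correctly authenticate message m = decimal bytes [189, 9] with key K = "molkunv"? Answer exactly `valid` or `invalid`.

Key "molkunv" = 6d 6f 6c 6b 75 6e 76 is exactly B = 7 bytes: K' = 6d 6f 6c 6b 75 6e 76.
K' ⊕ ipad = 5b 59 5a 5d 43 58 40; K' ⊕ opad = 31 33 30 37 29 32 2a.
Inner hash: sum = 91+89+90+93+67+88+64+189+9 = 780; mod 256 = 12 → 0c.
Outer hash (recomputed tag): sum = 49+51+48+55+41+50+42+12 = 348; mod 256 = 92 → 5c.
Recomputed tag = 5c; claimed = be → mismatch.

invalid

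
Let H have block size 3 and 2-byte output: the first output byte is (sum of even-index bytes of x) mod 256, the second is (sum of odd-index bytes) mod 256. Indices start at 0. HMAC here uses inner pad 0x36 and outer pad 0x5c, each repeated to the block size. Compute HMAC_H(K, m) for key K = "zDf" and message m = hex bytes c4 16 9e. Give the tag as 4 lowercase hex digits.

34ca

Key "zDf" = 7a 44 66 is exactly B = 3 bytes: K' = 7a 44 66.
K' ⊕ ipad = 4c 72 50.  K' ⊕ opad = 26 18 3a.
Inner input = (K'⊕ipad) ∥ m = 4c 72 50 ∥ c4 16 9e.
Inner hash: even-index sum = 178 mod 256 = 178; odd-index sum = 468 mod 256 = 212 → b2 d4.
Outer input = (K'⊕opad) ∥ inner = 26 18 3a ∥ b2 d4.
Outer hash (tag): even-index sum = 308 mod 256 = 52; odd-index sum = 202 mod 256 = 202 → 34 ca.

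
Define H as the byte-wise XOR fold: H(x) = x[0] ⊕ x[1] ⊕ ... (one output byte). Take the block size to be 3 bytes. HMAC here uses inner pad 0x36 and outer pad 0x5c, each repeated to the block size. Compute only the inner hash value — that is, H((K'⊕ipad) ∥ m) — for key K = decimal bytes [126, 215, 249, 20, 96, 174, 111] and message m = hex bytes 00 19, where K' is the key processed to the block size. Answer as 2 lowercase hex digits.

ca

Key decimal bytes [126, 215, 249, 20, 96, 174, 111] = 7e d7 f9 14 60 ae 6f is 7 bytes > B = 3, so hash it first: H(key) = e5, then zero-pad to 3 bytes: K' = e5 00 00.
K' ⊕ ipad = d3 36 36.
Inner input = d3 36 36 ∥ 00 19.
Inner hash: XOR d3⊕36⊕36⊕00⊕19 = ca.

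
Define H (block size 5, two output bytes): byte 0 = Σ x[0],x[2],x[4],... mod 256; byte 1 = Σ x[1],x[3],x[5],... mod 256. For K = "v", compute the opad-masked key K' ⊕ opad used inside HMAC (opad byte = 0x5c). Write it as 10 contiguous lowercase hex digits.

2a5c5c5c5c

Key "v" = 76 is 1 byte ≤ B = 5; zero-pad to 5 bytes: K' = 76 00 00 00 00.
XOR each byte with 0x5c: 76⊕5c=2a, 00⊕5c=5c, 00⊕5c=5c, 00⊕5c=5c, 00⊕5c=5c.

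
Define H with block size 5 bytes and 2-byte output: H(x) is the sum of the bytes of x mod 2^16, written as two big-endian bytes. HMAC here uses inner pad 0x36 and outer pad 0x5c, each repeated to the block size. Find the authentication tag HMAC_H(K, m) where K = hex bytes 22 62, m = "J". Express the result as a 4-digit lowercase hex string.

Key hex bytes 22 62 is 2 bytes ≤ B = 5; zero-pad to 5 bytes: K' = 22 62 00 00 00.
K' ⊕ ipad = 14 54 36 36 36.  K' ⊕ opad = 7e 3e 5c 5c 5c.
Inner input = (K'⊕ipad) ∥ m = 14 54 36 36 36 ∥ 4a.
Inner hash: sum = 20+84+54+54+54+74 = 340 → 01 54.
Outer input = (K'⊕opad) ∥ inner = 7e 3e 5c 5c 5c ∥ 01 54.
Outer hash (tag): sum = 126+62+92+92+92+1+84 = 549 → 02 25.

0225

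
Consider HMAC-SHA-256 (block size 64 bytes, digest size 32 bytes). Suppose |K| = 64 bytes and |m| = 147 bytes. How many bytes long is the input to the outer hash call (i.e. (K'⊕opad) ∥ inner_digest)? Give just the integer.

Key is 64 ≤ 64 bytes, zero-padded: |K'| = 64.
Outer input = (K'⊕opad) ∥ H(inner) → 64 + 32 = 96 bytes.

96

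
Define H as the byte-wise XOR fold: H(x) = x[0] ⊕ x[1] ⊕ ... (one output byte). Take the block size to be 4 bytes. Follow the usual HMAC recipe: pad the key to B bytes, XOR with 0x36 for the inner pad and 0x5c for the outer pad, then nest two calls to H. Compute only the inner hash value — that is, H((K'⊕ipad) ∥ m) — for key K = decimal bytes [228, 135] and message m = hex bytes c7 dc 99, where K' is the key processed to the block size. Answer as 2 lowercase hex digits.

Key decimal bytes [228, 135] = e4 87 is 2 bytes ≤ B = 4; zero-pad to 4 bytes: K' = e4 87 00 00.
K' ⊕ ipad = d2 b1 36 36.
Inner input = d2 b1 36 36 ∥ c7 dc 99.
Inner hash: XOR d2⊕b1⊕36⊕36⊕c7⊕dc⊕99 = e1.

e1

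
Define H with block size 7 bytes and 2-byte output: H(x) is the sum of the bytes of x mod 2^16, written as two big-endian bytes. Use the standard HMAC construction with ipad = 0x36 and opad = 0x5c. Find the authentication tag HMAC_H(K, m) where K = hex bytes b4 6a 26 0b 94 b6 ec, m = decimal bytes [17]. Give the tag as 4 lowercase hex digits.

048c

Key hex bytes b4 6a 26 0b 94 b6 ec is exactly B = 7 bytes: K' = b4 6a 26 0b 94 b6 ec.
K' ⊕ ipad = 82 5c 10 3d a2 80 da.  K' ⊕ opad = e8 36 7a 57 c8 ea b0.
Inner input = (K'⊕ipad) ∥ m = 82 5c 10 3d a2 80 da ∥ 11.
Inner hash: sum = 130+92+16+61+162+128+218+17 = 824 → 03 38.
Outer input = (K'⊕opad) ∥ inner = e8 36 7a 57 c8 ea b0 ∥ 03 38.
Outer hash (tag): sum = 232+54+122+87+200+234+176+3+56 = 1164 → 04 8c.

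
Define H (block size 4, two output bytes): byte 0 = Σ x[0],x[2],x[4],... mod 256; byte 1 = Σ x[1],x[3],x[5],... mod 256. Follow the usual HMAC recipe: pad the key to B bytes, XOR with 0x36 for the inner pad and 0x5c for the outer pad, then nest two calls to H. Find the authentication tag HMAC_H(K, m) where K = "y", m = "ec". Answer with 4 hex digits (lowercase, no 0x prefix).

Key "y" = 79 is 1 byte ≤ B = 4; zero-pad to 4 bytes: K' = 79 00 00 00.
K' ⊕ ipad = 4f 36 36 36.  K' ⊕ opad = 25 5c 5c 5c.
Inner input = (K'⊕ipad) ∥ m = 4f 36 36 36 ∥ 65 63.
Inner hash: even-index sum = 234 mod 256 = 234; odd-index sum = 207 mod 256 = 207 → ea cf.
Outer input = (K'⊕opad) ∥ inner = 25 5c 5c 5c ∥ ea cf.
Outer hash (tag): even-index sum = 363 mod 256 = 107; odd-index sum = 391 mod 256 = 135 → 6b 87.

6b87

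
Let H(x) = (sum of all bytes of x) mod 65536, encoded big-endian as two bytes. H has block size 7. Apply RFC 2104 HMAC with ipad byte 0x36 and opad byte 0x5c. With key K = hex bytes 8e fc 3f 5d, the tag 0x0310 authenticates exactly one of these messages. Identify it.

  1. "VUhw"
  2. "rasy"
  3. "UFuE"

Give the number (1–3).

1

Key hex bytes 8e fc 3f 5d is 4 bytes ≤ B = 7; zero-pad to 7 bytes: K' = 8e fc 3f 5d 00 00 00.
K' ⊕ ipad = b8 ca 09 6b 36 36 36; K' ⊕ opad = d2 a0 63 01 5c 5c 5c.
m1: inner = H(b8 ca 09 6b 36 36 36 56 55 68 77) = 04 22; tag = H(d2 a0 63 01 5c 5c 5c 04 22) = 0310 ← matches
m2: inner = H(b8 ca 09 6b 36 36 36 72 61 73 79) = 04 57; tag = H(d2 a0 63 01 5c 5c 5c 04 57) = 0345
m3: inner = H(b8 ca 09 6b 36 36 36 55 46 75 45) = 03 ed; tag = H(d2 a0 63 01 5c 5c 5c 03 ed) = 03da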